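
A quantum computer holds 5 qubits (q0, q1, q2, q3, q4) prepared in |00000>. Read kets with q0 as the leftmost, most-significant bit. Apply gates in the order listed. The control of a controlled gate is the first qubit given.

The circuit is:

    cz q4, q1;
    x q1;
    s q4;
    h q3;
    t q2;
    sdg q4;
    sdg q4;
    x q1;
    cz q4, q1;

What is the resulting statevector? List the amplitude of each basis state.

The resulting statevector has amplitude sqrt(2)/2 on |00000>, sqrt(2)/2 on |00010>, and 0 on every other basis state.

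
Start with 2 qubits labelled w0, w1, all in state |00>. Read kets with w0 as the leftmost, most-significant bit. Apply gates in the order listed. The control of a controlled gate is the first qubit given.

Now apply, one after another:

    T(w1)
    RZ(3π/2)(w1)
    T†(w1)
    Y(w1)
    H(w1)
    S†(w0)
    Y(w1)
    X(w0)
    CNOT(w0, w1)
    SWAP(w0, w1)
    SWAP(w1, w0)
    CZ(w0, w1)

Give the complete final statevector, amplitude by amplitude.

The final amplitudes are 0 on |00>, 0 on |01>, sqrt(2)*exp(I*pi/4)/2 on |10>, -sqrt(2)*exp(I*pi/4)/2 on |11>.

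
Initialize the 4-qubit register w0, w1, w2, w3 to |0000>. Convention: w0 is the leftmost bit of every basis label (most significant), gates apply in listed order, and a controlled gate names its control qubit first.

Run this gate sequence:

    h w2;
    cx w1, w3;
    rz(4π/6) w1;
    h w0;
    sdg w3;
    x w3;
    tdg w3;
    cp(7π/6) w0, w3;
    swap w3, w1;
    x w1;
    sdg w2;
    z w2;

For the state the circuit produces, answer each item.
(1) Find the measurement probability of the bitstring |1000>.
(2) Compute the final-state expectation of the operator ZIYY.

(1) A full measurement returns |1000> with probability 1/4.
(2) The observable ZIYY averages to 0.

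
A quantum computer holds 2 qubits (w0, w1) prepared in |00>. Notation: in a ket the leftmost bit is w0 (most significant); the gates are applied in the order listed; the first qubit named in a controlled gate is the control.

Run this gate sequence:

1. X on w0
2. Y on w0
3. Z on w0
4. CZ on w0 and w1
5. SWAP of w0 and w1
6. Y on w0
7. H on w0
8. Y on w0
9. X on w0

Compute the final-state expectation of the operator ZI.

The observable ZI averages to 0.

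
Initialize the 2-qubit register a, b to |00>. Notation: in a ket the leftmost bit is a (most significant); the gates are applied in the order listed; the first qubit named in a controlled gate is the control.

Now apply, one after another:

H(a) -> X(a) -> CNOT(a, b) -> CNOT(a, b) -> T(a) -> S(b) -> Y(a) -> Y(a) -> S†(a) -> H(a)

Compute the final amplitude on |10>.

The amplitude on |10> is 1/2 + exp(3*I*pi/4)/2. Key observation: gates 3-4 undo each other exactly, leaving only the rest of the circuit to track.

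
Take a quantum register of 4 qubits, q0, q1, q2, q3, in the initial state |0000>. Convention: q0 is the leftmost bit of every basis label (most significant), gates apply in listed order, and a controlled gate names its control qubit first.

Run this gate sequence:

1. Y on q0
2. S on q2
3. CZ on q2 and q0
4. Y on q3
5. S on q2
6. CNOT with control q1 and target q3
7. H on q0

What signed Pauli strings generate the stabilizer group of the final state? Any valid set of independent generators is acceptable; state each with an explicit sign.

The stabilizer group can be generated by -XIII, +IZII, +IIZI, -IIIZ, among other valid generating sets.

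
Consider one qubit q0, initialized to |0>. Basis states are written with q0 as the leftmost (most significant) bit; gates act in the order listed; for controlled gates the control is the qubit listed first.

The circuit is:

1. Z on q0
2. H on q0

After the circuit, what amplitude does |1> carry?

|1> carries amplitude sqrt(2)/2 in the final state.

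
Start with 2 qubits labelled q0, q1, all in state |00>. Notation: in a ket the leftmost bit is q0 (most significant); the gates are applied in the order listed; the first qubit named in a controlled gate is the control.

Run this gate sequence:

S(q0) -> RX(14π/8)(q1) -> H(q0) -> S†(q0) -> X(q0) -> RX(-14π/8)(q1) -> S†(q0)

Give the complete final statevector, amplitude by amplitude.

The resulting statevector has amplitude -sqrt(2)*I/2 on |00>, 0 on |01>, -sqrt(2)*I/2 on |10>, 0 on |11>.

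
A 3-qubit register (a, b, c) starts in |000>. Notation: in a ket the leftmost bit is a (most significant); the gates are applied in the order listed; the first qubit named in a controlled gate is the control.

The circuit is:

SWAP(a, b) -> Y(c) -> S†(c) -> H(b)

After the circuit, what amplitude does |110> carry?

|110> carries amplitude 0 in the final state.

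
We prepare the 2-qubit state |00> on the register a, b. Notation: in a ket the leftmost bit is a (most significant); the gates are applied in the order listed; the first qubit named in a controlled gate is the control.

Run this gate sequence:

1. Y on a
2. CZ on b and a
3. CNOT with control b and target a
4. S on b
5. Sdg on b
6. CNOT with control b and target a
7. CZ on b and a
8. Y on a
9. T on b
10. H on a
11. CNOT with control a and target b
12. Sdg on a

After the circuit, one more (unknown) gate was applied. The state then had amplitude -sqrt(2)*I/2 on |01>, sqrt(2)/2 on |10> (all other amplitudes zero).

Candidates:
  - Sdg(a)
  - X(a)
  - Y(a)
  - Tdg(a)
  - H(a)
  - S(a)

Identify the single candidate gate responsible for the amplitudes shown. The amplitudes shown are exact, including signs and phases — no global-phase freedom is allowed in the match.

It was X(a) that produced the state shown. Key observation: gates 1-8 undo each other exactly, leaving only the rest of the circuit to track.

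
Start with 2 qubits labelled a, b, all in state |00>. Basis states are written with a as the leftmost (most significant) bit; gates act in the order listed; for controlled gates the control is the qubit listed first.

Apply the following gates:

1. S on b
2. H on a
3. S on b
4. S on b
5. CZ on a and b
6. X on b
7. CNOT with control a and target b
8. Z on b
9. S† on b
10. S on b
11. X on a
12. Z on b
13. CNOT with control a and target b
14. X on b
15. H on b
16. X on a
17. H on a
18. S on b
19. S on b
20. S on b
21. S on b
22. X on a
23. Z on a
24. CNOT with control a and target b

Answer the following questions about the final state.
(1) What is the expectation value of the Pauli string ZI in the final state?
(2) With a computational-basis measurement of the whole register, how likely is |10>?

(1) In the final state, ZI has expectation -1. Key observation: gates 18-21 undo each other exactly, leaving only the rest of the circuit to track.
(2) The probability of measuring |10> is 1/2.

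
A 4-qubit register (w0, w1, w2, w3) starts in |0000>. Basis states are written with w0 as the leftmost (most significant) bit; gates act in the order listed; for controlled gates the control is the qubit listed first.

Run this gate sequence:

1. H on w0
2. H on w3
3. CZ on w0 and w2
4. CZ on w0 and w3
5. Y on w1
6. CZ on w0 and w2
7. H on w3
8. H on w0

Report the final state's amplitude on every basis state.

The final amplitudes are I/2 on |0100>, I/2 on |0101>, I/2 on |1100>, -I/2 on |1101>, and 0 on every other basis state.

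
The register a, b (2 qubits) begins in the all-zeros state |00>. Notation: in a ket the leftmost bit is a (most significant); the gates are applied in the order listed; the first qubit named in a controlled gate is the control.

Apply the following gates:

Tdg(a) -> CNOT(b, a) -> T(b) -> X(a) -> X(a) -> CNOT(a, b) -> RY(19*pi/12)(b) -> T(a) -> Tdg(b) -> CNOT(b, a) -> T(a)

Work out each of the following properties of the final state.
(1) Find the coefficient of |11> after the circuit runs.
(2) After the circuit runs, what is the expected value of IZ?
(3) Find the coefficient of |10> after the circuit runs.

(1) The final state's coefficient on |11> equals -sqrt(2 - sqrt(2))/4 + sqrt(3*sqrt(2) + 6)/4.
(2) The observable IZ averages to -sqrt(2)/4 + sqrt(6)/4.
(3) |10> carries amplitude 0 in the final state.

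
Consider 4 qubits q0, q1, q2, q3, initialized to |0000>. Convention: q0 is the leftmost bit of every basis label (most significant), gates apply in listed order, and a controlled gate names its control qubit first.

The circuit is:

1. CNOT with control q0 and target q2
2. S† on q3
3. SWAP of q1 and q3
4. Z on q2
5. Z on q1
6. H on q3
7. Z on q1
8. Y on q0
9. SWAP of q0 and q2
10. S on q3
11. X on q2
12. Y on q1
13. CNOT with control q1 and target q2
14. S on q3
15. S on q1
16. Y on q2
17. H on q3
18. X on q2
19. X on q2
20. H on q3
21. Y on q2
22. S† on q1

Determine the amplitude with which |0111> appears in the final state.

|0111> carries amplitude sqrt(2)/2 in the final state. Key observation: the block from step 15 through step 22 cancels to the identity and can be dropped.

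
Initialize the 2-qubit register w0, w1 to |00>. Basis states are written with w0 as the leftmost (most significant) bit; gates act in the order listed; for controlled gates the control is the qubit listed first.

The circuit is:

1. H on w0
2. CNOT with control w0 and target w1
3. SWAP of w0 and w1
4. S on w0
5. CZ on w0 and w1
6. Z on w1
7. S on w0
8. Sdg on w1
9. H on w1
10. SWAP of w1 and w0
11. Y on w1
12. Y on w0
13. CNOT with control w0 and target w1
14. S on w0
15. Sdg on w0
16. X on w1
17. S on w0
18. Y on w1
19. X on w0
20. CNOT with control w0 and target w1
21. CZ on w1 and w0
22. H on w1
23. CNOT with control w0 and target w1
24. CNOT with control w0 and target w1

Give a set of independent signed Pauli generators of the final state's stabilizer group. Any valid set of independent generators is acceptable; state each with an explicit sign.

The stabilizer group can be generated by -YI, -IY, among other valid generating sets.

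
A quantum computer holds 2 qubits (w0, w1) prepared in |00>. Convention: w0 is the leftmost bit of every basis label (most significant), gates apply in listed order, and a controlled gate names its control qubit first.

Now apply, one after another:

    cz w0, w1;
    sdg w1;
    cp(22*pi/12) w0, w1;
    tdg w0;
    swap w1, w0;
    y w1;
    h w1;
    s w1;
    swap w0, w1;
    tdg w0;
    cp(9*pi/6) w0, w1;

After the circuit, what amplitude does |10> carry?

The amplitude on |10> is -sqrt(2)*exp(3*I*pi/4)/2.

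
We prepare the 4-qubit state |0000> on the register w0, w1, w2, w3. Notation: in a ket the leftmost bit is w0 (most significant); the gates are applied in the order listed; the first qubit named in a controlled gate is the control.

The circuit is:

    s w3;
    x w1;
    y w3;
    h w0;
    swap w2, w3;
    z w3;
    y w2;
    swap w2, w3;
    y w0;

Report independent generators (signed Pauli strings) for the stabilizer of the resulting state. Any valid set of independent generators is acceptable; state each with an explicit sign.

The final state is stabilized by the group generated by -XIII, -IZII, +IIZI, +IIIZ; other independent generating sets are equally valid.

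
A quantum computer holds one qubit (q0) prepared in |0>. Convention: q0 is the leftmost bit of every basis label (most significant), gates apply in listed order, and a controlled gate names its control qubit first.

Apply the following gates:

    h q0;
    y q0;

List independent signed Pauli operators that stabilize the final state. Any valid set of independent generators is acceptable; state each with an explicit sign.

The final state is stabilized by the group generated by -X; other independent generating sets are equally valid.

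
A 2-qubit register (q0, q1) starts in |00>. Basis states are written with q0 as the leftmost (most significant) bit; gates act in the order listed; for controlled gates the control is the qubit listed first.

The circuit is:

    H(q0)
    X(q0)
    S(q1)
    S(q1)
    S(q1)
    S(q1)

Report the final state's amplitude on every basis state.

After the circuit, the state carries amplitude sqrt(2)/2 on |00>, 0 on |01>, sqrt(2)/2 on |10>, 0 on |11>.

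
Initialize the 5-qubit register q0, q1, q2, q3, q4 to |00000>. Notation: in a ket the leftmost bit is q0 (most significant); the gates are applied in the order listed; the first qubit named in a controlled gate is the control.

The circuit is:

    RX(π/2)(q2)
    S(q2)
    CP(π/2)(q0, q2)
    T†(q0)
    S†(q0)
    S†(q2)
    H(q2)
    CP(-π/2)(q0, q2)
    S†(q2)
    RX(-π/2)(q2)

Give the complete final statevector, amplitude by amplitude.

After the circuit, the state carries amplitude sqrt(2)/2 on |00000>, sqrt(2)/2 on |00100>, and 0 on every other basis state.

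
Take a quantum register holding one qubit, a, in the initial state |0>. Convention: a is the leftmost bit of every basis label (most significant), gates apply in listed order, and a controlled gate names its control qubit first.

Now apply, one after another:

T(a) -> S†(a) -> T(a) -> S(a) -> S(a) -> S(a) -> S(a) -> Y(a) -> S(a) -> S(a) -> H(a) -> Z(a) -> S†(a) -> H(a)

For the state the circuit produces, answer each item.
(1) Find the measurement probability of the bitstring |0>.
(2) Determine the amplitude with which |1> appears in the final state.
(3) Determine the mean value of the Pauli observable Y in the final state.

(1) Outcome |0> occurs with probability 1/2. Key observation: the block from step 4 through step 7 cancels to the identity and can be dropped.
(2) The amplitude on |1> is 1/2 - I/2.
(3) The observable Y averages to 1.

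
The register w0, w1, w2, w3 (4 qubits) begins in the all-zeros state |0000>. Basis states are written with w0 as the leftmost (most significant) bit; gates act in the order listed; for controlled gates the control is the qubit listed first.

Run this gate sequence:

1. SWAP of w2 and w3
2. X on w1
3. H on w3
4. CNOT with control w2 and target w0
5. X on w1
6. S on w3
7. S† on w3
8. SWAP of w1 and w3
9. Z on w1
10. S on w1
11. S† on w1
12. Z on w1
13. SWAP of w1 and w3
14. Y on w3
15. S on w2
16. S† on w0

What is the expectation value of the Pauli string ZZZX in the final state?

The expectation value of ZZZX is -1. Key observation: steps 8-13 multiply out to the identity, so the circuit reduces to the remaining gates.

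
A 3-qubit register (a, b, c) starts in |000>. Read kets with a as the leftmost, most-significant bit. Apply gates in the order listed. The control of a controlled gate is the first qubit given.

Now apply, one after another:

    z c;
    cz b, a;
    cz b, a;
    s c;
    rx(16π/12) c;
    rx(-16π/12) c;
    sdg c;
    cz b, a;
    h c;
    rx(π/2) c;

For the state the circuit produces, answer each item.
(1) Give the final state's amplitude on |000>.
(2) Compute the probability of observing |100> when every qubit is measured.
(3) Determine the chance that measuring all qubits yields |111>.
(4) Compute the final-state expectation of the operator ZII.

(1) The amplitude on |000> is 1/2 - I/2. Key observation: steps 3-8 multiply out to the identity, so the circuit reduces to the remaining gates.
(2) The probability of measuring |100> is 0.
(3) A full measurement returns |111> with probability 0.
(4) In the final state, ZII has expectation 1.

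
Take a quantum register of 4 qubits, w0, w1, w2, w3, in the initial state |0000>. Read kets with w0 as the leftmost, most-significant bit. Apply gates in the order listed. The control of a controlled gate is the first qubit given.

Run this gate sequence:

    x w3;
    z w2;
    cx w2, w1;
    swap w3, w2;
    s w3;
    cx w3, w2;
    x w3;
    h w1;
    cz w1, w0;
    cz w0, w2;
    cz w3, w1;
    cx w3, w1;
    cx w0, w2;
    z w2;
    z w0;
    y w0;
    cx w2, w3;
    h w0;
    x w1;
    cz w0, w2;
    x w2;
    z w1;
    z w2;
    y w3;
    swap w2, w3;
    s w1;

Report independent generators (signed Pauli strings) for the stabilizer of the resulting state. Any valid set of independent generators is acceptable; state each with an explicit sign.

One valid set of independent stabilizer generators is +XIII, +IYII, -IIZI, +IIIZ (any independent generating set of the same group is equally correct).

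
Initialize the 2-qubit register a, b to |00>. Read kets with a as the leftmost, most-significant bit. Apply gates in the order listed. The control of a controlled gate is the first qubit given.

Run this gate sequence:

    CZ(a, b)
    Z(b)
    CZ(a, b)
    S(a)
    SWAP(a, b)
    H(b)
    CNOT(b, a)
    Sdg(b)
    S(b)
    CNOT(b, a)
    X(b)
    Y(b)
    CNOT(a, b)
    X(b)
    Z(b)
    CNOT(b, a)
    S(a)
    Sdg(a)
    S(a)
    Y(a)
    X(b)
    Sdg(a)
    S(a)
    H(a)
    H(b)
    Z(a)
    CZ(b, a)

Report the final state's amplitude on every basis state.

The resulting statevector has amplitude sqrt(2)*(-1 + I)/4 on |00>, sqrt(2)*(1 + I)/4 on |01>, sqrt(2)*(-1 - I)/4 on |10>, sqrt(2)*(-1 + I)/4 on |11>.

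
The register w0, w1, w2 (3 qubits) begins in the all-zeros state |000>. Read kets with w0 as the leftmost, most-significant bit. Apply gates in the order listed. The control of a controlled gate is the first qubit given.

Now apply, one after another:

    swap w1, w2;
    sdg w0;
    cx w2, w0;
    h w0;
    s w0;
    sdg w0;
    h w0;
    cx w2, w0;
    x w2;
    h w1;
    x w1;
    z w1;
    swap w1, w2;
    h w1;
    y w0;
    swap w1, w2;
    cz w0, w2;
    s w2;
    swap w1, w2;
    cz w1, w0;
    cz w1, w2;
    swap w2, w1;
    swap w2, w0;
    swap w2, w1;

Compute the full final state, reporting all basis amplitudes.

After the circuit, the state carries amplitude 0 on |000>, 0 on |001>, I/2 on |010>, -I/2 on |011>, 0 on |100>, 0 on |101>, 1/2 on |110>, 1/2 on |111>. Key observation: steps 3-8 multiply out to the identity, so the circuit reduces to the remaining gates.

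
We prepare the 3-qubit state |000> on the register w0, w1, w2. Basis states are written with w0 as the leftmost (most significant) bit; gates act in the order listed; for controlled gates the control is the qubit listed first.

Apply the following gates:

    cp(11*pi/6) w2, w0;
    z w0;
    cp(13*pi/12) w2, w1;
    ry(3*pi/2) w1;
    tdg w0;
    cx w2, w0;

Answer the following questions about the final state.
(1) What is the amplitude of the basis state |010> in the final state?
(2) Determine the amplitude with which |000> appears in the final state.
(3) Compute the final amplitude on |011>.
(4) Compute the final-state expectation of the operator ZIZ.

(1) The final state's coefficient on |010> equals sqrt(2)/2.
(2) |000> carries amplitude -sqrt(2)/2 in the final state.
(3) The amplitude on |011> is 0.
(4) In the final state, ZIZ has expectation 1.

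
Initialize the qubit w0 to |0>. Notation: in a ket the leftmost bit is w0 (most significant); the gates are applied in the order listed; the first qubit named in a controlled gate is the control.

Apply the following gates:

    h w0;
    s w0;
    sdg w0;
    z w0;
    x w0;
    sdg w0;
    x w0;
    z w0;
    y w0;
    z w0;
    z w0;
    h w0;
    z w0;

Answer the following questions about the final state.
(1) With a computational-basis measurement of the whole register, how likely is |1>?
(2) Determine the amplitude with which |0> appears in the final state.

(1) A full measurement returns |1> with probability 1/2.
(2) The final state's coefficient on |0> equals 1/2 - I/2.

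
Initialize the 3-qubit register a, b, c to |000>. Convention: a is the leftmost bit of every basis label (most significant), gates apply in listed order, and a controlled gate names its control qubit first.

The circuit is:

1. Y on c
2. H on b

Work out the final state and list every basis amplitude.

The final amplitudes are sqrt(2)*I/2 on |001>, sqrt(2)*I/2 on |011>, and 0 on every other basis state.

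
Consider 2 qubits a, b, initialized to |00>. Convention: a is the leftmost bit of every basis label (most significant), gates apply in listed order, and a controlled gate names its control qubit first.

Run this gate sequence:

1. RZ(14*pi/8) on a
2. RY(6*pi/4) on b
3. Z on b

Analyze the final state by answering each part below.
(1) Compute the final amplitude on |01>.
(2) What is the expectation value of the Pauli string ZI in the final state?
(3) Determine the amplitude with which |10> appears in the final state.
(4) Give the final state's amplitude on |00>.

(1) The final state's coefficient on |01> equals sqrt(2)*exp(I*pi/8)/2.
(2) The expectation value of ZI is 1.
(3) |10> carries amplitude 0 in the final state.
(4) |00> carries amplitude sqrt(2)*exp(I*pi/8)/2 in the final state.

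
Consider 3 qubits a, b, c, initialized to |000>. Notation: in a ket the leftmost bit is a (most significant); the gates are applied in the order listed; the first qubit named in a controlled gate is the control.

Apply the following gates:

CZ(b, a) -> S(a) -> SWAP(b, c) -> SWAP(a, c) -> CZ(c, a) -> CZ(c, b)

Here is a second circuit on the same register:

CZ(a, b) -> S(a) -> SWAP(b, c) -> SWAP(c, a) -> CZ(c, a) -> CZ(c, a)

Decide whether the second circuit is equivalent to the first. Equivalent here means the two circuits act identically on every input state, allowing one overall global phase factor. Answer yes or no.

No, they are not equivalent — no single phase factor reconciles the two unitaries.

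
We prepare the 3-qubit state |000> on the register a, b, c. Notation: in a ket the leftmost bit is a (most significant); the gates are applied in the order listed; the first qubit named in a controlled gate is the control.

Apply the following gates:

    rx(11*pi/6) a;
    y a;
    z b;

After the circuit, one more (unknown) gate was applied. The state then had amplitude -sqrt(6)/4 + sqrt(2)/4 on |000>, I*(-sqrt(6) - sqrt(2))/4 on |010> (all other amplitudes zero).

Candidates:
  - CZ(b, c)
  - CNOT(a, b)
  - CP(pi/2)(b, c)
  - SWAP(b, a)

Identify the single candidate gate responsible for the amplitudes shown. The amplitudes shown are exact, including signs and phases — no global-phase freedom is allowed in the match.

It was SWAP(b, a) that produced the state shown.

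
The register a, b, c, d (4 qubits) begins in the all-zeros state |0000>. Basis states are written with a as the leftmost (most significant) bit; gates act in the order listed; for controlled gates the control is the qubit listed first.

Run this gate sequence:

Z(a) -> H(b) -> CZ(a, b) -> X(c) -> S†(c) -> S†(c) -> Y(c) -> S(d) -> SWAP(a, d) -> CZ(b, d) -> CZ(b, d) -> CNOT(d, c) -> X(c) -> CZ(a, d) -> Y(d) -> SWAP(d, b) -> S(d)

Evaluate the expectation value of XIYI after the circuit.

The observable XIYI averages to 0.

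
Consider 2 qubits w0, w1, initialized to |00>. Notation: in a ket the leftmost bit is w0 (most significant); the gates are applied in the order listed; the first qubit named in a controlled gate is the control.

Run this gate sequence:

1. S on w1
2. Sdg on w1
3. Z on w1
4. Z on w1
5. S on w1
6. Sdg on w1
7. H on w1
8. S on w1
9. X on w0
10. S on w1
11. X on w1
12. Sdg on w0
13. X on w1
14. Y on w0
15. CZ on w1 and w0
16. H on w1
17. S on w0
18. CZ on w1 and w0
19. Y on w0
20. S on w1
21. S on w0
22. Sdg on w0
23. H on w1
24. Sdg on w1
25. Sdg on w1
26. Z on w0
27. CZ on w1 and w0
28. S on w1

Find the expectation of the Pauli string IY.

The expectation value of IY is -1.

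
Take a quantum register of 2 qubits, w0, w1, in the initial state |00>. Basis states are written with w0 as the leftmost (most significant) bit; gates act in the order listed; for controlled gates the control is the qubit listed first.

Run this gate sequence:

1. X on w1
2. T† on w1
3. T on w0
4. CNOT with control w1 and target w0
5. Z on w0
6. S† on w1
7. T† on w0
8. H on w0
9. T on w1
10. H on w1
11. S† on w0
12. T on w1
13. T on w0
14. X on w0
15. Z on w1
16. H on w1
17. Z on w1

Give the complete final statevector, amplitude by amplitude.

The final amplitudes are sqrt(2)*(-1 - exp(I*pi/4))/4 on |00>, sqrt(2)*(1 - exp(I*pi/4))/4 on |01>, sqrt(2)*(exp(I*pi/4) + I)/4 on |10>, sqrt(2)*(-exp(I*pi/4) + I)/4 on |11>.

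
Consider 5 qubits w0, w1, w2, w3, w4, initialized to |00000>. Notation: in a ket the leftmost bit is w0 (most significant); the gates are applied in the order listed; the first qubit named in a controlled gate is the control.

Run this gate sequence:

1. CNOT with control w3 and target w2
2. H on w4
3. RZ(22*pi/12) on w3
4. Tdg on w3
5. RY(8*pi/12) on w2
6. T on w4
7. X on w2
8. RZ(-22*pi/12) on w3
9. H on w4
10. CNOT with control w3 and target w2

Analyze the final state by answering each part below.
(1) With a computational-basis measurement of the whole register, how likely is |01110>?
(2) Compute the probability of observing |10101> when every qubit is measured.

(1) The probability of measuring |01110> is 0.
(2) Outcome |10101> occurs with probability 0.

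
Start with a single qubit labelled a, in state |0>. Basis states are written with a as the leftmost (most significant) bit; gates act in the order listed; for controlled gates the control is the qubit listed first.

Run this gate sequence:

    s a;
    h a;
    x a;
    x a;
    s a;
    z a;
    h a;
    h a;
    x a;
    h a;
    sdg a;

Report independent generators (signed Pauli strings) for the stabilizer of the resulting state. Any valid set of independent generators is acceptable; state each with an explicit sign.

One valid set of independent stabilizer generators is -X (any independent generating set of the same group is equally correct).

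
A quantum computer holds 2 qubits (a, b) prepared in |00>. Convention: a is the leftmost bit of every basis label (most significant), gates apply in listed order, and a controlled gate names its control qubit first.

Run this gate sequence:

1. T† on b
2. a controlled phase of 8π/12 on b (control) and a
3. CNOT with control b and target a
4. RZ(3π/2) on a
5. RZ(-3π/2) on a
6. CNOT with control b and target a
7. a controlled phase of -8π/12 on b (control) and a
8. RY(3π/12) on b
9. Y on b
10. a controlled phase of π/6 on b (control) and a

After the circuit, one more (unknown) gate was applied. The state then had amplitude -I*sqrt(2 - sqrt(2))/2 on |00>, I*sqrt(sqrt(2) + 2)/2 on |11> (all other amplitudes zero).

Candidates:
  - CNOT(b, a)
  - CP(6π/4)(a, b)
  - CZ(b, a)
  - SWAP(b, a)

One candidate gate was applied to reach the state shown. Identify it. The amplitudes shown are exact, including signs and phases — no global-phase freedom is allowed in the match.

It was CNOT(b, a) that produced the state shown.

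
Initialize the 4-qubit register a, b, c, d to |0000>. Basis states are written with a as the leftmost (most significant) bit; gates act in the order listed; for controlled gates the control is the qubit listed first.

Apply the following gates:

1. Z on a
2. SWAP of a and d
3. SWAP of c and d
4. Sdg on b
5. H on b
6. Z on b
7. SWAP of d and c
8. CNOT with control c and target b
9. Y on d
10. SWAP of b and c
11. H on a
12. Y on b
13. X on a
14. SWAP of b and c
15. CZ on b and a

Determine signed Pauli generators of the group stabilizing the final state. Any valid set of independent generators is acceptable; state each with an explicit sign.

One valid set of independent stabilizer generators is +XZII, -ZXII, -IIZI, -IIIZ (any independent generating set of the same group is equally correct).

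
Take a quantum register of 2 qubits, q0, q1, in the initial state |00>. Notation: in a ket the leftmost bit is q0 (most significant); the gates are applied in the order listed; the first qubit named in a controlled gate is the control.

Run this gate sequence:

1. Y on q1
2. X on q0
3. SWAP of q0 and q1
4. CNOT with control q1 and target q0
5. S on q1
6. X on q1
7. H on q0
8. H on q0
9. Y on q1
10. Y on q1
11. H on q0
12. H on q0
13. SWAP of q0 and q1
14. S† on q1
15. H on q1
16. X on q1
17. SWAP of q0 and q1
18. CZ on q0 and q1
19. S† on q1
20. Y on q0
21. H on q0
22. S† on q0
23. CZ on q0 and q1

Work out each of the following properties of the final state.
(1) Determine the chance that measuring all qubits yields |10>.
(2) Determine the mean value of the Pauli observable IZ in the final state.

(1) Outcome |10> occurs with probability 1.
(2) The expectation value of IZ is 1.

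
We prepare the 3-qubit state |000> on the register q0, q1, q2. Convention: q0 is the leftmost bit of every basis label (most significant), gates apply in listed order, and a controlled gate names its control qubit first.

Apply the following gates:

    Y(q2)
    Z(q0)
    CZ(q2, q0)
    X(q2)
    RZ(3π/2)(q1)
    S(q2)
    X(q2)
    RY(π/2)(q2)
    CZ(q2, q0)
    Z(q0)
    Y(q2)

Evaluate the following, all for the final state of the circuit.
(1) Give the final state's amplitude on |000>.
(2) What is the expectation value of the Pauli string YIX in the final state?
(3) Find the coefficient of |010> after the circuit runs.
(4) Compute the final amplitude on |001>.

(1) |000> carries amplitude -sqrt(2)*exp(I*pi/4)/2 in the final state.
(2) The expectation value of YIX is 0.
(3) The amplitude on |010> is 0.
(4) |001> carries amplitude -sqrt(2)*exp(I*pi/4)/2 in the final state.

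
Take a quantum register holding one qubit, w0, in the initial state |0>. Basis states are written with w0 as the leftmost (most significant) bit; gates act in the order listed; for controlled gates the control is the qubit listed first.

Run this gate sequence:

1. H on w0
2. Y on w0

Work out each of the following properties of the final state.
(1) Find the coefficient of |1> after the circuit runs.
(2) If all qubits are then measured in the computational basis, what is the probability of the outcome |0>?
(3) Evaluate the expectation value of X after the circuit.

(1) |1> carries amplitude sqrt(2)*I/2 in the final state.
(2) The probability of measuring |0> is 1/2.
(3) The expectation value of X is -1.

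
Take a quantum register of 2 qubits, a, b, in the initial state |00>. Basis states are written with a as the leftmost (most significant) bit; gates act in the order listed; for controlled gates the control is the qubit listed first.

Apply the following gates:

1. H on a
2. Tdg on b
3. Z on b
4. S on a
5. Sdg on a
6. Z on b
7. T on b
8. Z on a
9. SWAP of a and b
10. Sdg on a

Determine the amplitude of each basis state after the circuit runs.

After the circuit, the state carries amplitude sqrt(2)/2 on |00>, -sqrt(2)/2 on |01>, 0 on |10>, 0 on |11>. Key observation: gates 2-7 undo each other exactly, leaving only the rest of the circuit to track.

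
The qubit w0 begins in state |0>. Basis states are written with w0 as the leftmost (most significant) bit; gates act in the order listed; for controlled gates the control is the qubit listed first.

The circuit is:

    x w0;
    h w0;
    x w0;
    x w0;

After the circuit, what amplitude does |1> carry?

The amplitude on |1> is -sqrt(2)/2. Key observation: steps 3-4 multiply out to the identity, so the circuit reduces to the remaining gates.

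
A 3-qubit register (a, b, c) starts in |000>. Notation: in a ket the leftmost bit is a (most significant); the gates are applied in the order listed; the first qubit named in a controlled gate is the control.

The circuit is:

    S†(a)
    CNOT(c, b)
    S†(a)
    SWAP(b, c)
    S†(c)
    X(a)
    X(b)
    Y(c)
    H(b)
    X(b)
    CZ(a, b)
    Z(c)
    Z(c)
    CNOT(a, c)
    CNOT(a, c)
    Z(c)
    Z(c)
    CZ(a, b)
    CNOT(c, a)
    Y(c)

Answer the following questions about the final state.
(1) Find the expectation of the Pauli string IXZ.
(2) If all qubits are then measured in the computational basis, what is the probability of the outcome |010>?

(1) The observable IXZ averages to -1. Key observation: gates 11-18 undo each other exactly, leaving only the rest of the circuit to track.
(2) The probability of measuring |010> is 1/2.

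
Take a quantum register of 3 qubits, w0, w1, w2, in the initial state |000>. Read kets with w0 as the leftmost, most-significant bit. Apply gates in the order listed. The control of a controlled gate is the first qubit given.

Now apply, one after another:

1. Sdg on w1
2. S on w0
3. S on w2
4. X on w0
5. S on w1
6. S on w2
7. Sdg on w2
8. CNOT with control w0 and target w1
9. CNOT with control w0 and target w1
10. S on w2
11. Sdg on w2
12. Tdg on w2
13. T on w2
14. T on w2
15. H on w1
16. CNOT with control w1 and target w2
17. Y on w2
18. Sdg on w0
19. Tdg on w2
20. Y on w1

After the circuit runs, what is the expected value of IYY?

In the final state, IYY has expectation -sqrt(2)/2. Key observation: gates 6-11 undo each other exactly, leaving only the rest of the circuit to track.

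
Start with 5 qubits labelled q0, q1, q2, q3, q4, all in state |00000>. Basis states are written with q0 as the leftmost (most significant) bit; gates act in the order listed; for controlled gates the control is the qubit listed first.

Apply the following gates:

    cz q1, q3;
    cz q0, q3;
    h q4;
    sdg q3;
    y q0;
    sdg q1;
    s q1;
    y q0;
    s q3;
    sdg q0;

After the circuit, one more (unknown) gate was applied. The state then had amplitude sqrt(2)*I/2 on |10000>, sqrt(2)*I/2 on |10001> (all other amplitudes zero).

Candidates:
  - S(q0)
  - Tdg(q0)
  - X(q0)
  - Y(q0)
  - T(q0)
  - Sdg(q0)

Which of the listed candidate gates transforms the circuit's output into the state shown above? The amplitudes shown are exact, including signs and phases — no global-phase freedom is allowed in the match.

The applied gate was Y(q0). Key observation: gates 4-9 undo each other exactly, leaving only the rest of the circuit to track.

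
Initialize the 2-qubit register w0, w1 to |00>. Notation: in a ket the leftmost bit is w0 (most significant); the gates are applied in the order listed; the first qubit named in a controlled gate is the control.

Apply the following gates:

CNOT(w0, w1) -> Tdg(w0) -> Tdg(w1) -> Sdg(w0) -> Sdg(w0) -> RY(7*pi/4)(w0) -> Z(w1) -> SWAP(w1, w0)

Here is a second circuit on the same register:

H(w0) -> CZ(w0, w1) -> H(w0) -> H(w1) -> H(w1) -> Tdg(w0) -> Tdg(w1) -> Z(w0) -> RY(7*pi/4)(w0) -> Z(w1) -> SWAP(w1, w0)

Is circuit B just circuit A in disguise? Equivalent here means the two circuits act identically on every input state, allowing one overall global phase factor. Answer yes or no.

No — the two circuits implement different unitaries, even allowing a global phase.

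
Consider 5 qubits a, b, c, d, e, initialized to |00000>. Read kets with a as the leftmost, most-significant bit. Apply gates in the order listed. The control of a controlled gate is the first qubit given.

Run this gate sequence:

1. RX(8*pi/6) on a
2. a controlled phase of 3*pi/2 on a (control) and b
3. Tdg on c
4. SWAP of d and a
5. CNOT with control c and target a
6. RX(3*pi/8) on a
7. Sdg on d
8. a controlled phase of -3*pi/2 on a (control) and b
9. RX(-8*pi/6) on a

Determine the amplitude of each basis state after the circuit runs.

The final amplitudes are -sin(pi/48)/2 on |00000>, -sqrt(3)*sin(pi/48)/2 on |00010>, -I*cos(pi/48)/2 on |10000>, -sqrt(3)*I*cos(pi/48)/2 on |10010>, and 0 on every other basis state.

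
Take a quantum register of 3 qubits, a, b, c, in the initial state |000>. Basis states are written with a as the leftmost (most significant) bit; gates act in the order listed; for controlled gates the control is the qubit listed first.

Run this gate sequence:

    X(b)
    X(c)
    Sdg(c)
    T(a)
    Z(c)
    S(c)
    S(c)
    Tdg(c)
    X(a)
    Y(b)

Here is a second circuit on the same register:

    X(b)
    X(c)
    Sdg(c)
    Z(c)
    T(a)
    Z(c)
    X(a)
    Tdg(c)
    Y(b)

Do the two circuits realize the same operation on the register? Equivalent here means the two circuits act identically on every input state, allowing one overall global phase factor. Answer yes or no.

Yes, they are equivalent — the unitaries differ by at most a global phase.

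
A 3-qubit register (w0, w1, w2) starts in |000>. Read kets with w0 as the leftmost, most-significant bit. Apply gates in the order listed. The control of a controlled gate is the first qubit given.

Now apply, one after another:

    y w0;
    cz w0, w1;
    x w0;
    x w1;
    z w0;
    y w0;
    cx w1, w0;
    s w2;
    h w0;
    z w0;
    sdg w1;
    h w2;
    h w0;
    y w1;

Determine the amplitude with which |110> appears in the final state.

The amplitude on |110> is 0.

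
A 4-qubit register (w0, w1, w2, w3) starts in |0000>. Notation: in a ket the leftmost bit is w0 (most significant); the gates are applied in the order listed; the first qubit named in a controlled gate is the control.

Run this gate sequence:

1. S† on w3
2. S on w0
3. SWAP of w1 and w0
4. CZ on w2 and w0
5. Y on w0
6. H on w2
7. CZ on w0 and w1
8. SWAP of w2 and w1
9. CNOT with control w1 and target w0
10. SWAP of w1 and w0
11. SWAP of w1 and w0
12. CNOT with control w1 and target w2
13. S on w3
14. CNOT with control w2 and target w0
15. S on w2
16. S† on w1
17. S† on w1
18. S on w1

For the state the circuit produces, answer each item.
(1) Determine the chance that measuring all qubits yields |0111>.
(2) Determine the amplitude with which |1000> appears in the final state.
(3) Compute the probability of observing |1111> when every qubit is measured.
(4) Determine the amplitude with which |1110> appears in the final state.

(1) The probability of measuring |0111> is 0. Key observation: the block from step 10 through step 11 cancels to the identity and can be dropped.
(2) The final state's coefficient on |1000> equals sqrt(2)*I/2.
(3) The probability of measuring |1111> is 0.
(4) |1110> carries amplitude sqrt(2)*I/2 in the final state.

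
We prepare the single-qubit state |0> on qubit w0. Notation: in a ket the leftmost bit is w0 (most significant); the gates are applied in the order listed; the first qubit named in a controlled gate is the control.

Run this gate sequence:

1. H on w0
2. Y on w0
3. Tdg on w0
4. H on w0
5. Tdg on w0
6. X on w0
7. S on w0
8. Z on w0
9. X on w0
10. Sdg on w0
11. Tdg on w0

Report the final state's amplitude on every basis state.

The resulting statevector has amplitude -1/2 - exp(3*I*pi/4)/2 on |0>, exp(I*pi/4)/2 + I/2 on |1>.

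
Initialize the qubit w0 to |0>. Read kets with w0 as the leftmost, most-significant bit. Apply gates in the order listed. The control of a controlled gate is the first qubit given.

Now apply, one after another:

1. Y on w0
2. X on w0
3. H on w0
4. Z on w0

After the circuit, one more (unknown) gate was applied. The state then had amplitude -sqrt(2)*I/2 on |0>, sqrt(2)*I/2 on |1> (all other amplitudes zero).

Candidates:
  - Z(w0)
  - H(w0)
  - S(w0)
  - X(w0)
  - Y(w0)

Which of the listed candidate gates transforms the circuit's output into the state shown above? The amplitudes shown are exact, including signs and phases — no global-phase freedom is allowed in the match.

The unique candidate consistent with the amplitudes is X(w0).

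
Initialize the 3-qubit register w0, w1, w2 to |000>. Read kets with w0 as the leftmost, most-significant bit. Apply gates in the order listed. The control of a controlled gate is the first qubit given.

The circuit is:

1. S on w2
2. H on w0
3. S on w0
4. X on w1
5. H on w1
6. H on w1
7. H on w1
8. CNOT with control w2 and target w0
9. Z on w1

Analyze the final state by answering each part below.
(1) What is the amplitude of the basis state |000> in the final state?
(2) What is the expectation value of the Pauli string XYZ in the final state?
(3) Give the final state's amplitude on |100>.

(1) The final state's coefficient on |000> equals 1/2. Key observation: steps 6-7 multiply out to the identity, so the circuit reduces to the remaining gates.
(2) In the final state, XYZ has expectation 0.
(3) The amplitude on |100> is I/2.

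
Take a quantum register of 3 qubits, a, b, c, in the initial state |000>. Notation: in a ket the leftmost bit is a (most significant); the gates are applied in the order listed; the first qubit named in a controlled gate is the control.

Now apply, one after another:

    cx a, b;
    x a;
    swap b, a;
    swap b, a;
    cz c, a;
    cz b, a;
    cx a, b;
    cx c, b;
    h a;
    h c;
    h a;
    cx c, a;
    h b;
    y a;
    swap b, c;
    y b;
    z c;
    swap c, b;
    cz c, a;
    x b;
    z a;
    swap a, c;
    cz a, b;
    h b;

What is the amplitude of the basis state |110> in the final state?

The final state's coefficient on |110> equals sqrt(2)/2.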